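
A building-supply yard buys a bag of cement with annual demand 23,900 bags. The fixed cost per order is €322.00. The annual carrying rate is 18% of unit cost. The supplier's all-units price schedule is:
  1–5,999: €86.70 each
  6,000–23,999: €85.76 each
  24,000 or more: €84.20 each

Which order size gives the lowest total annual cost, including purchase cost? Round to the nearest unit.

Holding cost per unit per year at price C is H = 0.18·C.
Candidates are each tier's EOQ (if it falls in that tier) and each price-break quantity.
EOQ at €86.70 = 993.1 (feasible in tier 1): TC = 23,900×€86.70 + (23,900/993.1)×322 + (993.1/2)×0.18×€86.70 = €2,087,628.43.
EOQ at €85.76 = 998.5 < 6000, so use break Q=6000: TC = 23,900×€85.76 + (23,900/6000.0)×322 + (6000.0/2)×0.18×€85.76 = €2,097,257.03.
EOQ at €84.20 = 1007.7 < 24000, so use break Q=24000: TC = 23,900×€84.20 + (23,900/24000.0)×322 + (24000.0/2)×0.18×€84.20 = €2,194,572.66.
Lowest total cost is €2,087,628.43 at Q = 993.1.

Q* ≈ 993 bags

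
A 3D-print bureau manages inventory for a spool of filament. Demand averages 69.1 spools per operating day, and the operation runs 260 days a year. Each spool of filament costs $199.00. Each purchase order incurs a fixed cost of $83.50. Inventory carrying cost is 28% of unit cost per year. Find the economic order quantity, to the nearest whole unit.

Annual demand D = 69.1 × 260 = 17,966.
Holding cost H = 0.28 × $199.00 = $55.7200 per unit per year.
EOQ = √(2DS / H) = √(2 × 17,966 × 83.5 / 55.72).
= √(3,000,322 / 55.72) = √53,846.4106 ≈ 232.048.

Q* ≈ 232 spools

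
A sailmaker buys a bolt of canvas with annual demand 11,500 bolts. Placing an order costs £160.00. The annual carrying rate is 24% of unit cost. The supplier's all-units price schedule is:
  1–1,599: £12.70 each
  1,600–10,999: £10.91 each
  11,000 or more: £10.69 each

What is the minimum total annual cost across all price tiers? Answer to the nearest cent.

Holding cost per unit per year at price C is H = 0.24·C.
Evaluate total cost at each tier's feasible EOQ or, if the EOQ is below the tier, at the tier's minimum quantity.
EOQ at £12.70 = 1098.8 (feasible in tier 1): TC = 11,500×£12.70 + (11,500/1098.8)×160 + (1098.8/2)×0.24×£12.70 = £149,399.13.
EOQ at £10.91 = 1185.5 < 1600, so use break Q=1600: TC = 11,500×£10.91 + (11,500/1600.0)×160 + (1600.0/2)×0.24×£10.91 = £128,709.72.
EOQ at £10.69 = 1197.6 < 11000, so use break Q=11000: TC = 11,500×£10.69 + (11,500/11000.0)×160 + (11000.0/2)×0.24×£10.69 = £137,213.07.
Lowest total cost among the candidates is at Q = 1600.0.

TC* ≈ £128,709.72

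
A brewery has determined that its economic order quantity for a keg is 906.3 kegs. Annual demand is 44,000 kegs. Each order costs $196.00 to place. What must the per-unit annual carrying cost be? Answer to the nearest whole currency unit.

H ≈ $21

The basic EOQ model gives Q* = √(2DS/H); rearrange for the unknown.
From Q* = √(2DS/H): H = 2DS / Q*² = 2 × 44,000 × 196 / 906.3² = 20.9988.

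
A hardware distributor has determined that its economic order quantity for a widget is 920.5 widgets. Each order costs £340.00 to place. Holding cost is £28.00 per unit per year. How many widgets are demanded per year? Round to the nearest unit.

Squaring Q* = √(2DS/H) gives Q*² = 2DS/H.
From Q* = √(2DS/H): D = Q*²H / (2S) = 920.5² × 28 / (2 × 340) = 34889.657.

D ≈ 34,890 widgets per year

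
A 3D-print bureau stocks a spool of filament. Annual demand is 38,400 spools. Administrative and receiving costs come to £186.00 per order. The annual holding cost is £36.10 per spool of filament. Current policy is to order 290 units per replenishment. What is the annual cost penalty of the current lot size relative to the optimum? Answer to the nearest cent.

EOQ = √(2DS/H) = √(2 × 38,400 × 186 / 36.1) ≈ 629.05.
Cost at Q* = (D/Q*)S + (Q*/2)H = √(2DSH) ≈ £22,708.62.
Cost at Q = 290: (38,400/290)×186 + (290/2)×36.1 = £24,628.97 + £5,234.50 = £29,863.47.
Excess = £29,863.47 − £22,708.62 = £7,154.85.

Extra cost ≈ £7,154.85 per year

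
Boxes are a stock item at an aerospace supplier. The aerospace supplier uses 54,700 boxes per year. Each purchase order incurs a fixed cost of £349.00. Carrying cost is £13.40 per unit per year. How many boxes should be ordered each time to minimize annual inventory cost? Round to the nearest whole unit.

Q* ≈ 1,688 boxes

EOQ = √(2DS / H) = √(2 × 54,700 × 349 / 13.4).
= √(38,180,600 / 13.4) = √2,849,298.5075 ≈ 1687.987.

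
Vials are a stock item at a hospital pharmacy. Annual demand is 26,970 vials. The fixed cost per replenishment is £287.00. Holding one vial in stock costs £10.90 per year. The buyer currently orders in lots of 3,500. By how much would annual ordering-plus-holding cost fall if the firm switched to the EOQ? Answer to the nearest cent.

EOQ = √(2DS/H) = √(2 × 26,970 × 287 / 10.9) ≈ 1191.74.
Cost at Q* = (D/Q*)S + (Q*/2)H = √(2DSH) ≈ £12,990.02.
Cost at Q = 3,500: (26,970/3,500)×287 + (3,500/2)×10.9 = £2,211.54 + £19,075.00 = £21,286.54.
Excess = £21,286.54 − £12,990.02 = £8,296.52.

Extra cost ≈ £8,296.52 per year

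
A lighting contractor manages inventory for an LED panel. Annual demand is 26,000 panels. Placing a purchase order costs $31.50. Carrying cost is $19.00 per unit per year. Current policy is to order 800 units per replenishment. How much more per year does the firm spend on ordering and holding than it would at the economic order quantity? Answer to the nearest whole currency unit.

EOQ = √(2DS/H) = √(2 × 26,000 × 31.5 / 19) ≈ 293.62.
Cost at Q* = (D/Q*)S + (Q*/2)H = √(2DSH) ≈ $5,578.71.
Cost at Q = 800: (26,000/800)×31.5 + (800/2)×19 = $1,023.75 + $7,600.00 = $8,623.75.
Excess = $8,623.75 − $5,578.71 = $3,045.04.

Extra cost ≈ $3,045 per year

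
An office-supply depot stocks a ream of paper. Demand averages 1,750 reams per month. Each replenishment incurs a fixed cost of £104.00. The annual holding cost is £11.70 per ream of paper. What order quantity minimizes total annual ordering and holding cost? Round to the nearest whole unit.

Annual demand D = 1,750 × 12 = 21,000.
EOQ = √(2DS / H) = √(2 × 21,000 × 104 / 11.7).
= √(4,368,000 / 11.7) = √373,333.3333 ≈ 611.010.

Q* ≈ 611 reams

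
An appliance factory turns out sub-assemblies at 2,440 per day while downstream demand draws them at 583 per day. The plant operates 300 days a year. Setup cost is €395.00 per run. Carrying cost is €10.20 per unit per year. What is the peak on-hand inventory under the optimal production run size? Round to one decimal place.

Annual demand D = 583 × 300 = 174,900.
Production build-up factor (1 − d/p) = 1 − 583/2,440 = 0.7611.
Q* = √(2DS / (H(1 − d/p))) = √(2 × 174,900 × 395 / (10.2 × 0.7611)).
= √(138,171,000 / 7.7629) ≈ 4218.881.
Maximum inventory = Q*(1 − d/p) = 4218.881 × 0.7611 ≈ 3210.845.

I_max ≈ 3,210.8 sub-assemblies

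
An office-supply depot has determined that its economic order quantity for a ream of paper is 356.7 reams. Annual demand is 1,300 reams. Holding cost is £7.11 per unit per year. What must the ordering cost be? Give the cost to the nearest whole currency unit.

S ≈ £348

The basic EOQ model gives Q* = √(2DS/H); rearrange for the unknown.
From Q* = √(2DS/H): S = Q*²H / (2D) = 356.7² × 7.11 / (2 × 1,300) = 347.9385.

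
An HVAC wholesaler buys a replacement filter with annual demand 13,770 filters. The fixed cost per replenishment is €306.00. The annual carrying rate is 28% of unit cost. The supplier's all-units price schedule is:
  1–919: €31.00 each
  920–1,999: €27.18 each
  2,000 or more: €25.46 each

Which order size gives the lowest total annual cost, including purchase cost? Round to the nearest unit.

Holding cost per unit per year at price C is H = 0.28·C.
Evaluate total cost at each tier's feasible EOQ or, if the EOQ is below the tier, at the tier's minimum quantity.
Tier 1 (€31.00): EOQ = 985.3 exceeds tier's upper bound 919, so this tier is dominated.
EOQ at €27.18 = 1052.3 (feasible in tier 2): TC = 13,770×€27.18 + (13,770/1052.3)×306 + (1052.3/2)×0.28×€27.18 = €382,277.01.
EOQ at €25.46 = 1087.3 < 2000, so use break Q=2000: TC = 13,770×€25.46 + (13,770/2000.0)×306 + (2000.0/2)×0.28×€25.46 = €359,819.81.
Lowest total cost is €359,819.81 at Q = 2000.0.

Q* ≈ 2,000 filters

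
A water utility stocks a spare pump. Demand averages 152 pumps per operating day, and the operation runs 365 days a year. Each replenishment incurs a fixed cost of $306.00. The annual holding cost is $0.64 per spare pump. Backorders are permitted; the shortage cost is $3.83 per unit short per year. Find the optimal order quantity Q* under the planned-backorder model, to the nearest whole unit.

Q* ≈ 7,869 pumps

Annual demand D = 152 × 365 = 55,480.
With planned backorders, Q* = √(2DS/H) · √((H+B)/B).
√(2DS/H) = √(2 × 55,480 × 306 / 0.64) = 7283.732.
√((H+B)/B) = √((0.64+3.83)/3.83) = 1.0803.
Q* ≈ 7868.797.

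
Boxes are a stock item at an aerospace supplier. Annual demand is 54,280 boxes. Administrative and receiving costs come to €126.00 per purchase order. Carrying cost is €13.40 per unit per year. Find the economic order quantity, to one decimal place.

EOQ = √(2DS / H) = √(2 × 54,280 × 126 / 13.4).
= √(13,678,560 / 13.4) = √1,020,788.0597 ≈ 1010.341.

Q* ≈ 1,010.3 boxes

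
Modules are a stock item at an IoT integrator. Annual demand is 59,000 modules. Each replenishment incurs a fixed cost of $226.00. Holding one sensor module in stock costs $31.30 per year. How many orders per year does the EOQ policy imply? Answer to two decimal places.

N ≈ 63.92 orders per year

Q* = √(2DS/H) = √(2 × 59,000 × 226 / 31.3) ≈ 923.05.
Orders per year = D / Q* = 59,000 / 923.05 ≈ 63.919.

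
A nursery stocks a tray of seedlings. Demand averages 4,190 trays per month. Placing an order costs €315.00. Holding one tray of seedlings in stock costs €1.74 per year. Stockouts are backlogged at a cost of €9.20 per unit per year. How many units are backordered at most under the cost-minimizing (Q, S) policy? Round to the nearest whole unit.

S* ≈ 740 trays

Annual demand D = 4,190 × 12 = 50,280.
With planned backorders, Q* = √(2DS/H) · √((H+B)/B).
√(2DS/H) = √(2 × 50,280 × 315 / 1.74) = 4266.712.
√((H+B)/B) = √((1.74+9.2)/9.2) = 1.0905.
Q* ≈ 4652.732.
S* = Q* · H/(H+B) = 4652.732 × 1.74/10.94 ≈ 740.014.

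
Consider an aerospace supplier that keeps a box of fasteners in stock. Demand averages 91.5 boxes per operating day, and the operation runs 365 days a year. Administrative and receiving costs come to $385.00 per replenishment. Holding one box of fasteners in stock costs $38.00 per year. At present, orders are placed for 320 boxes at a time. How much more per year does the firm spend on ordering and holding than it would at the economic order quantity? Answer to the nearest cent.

Annual demand D = 91.5 × 365 = 33,397.5.
EOQ = √(2DS/H) = √(2 × 33,397.5 × 385 / 38) ≈ 822.64.
Cost at Q* = (D/Q*)S + (Q*/2)H = √(2DSH) ≈ $31,260.37.
Cost at Q = 320: (33,397.5/320)×385 + (320/2)×38 = $40,181.37 + $6,080.00 = $46,261.37.
Excess = $46,261.37 − $31,260.37 = $15,001.00.

Extra cost ≈ $15,001.00 per year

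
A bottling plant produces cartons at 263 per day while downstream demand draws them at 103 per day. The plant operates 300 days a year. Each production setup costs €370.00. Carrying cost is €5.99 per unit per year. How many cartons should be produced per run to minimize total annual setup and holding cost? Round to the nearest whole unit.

Q* ≈ 2,505 cartons

Annual demand D = 103 × 300 = 30,900.
Production build-up factor (1 − d/p) = 1 − 103/263 = 0.6084.
Q* = √(2DS / (H(1 − d/p))) = √(2 × 30,900 × 370 / (5.99 × 0.6084)).
= √(22,866,000 / 3.6441) ≈ 2504.953.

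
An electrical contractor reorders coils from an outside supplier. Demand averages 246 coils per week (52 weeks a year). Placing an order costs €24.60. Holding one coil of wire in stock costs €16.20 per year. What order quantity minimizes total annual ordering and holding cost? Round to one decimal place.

Q* ≈ 197.1 coils

Annual demand D = 246 × 52 = 12,792.
EOQ = √(2DS / H) = √(2 × 12,792 × 24.6 / 16.2).
= √(629,366.4 / 16.2) = √38,849.7778 ≈ 197.103.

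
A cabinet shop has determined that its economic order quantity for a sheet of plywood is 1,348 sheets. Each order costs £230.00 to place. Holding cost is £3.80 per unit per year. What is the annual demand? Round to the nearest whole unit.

D ≈ 15,011 sheets per year

Invert the EOQ relation Q*² = 2DS/H.
From Q* = √(2DS/H): D = Q*²H / (2S) = 1,348² × 3.8 / (2 × 230) = 15010.859.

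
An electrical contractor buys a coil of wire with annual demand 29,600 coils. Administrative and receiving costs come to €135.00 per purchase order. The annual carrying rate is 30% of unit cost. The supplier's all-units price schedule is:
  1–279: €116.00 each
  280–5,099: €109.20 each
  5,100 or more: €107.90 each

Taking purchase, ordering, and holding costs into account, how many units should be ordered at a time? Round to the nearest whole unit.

Holding cost per unit per year at price C is H = 0.30·C.
For each price level, check whether its EOQ is feasible; otherwise the best quantity at that price is the breakpoint.
Tier 1 (€116.00): EOQ = 479.2 exceeds tier's upper bound 279, so this tier is dominated.
EOQ at €109.20 = 493.9 (feasible in tier 2): TC = 29,600×€109.20 + (29,600/493.9)×135 + (493.9/2)×0.30×€109.20 = €3,248,500.79.
EOQ at €107.90 = 496.9 < 5100, so use break Q=5100: TC = 29,600×€107.90 + (29,600/5100.0)×135 + (5100.0/2)×0.30×€107.90 = €3,277,167.03.
Lowest total cost is €3,248,500.79 at Q = 493.9.

Q* ≈ 494 coils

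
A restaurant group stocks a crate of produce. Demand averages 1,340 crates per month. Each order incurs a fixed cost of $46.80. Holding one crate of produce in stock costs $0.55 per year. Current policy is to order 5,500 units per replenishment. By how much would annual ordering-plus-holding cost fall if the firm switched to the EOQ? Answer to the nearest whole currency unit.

Extra cost ≈ $739 per year

Annual demand D = 1,340 × 12 = 16,080.
EOQ = √(2DS/H) = √(2 × 16,080 × 46.8 / 0.55) ≈ 1654.24.
Cost at Q* = (D/Q*)S + (Q*/2)H = √(2DSH) ≈ $909.83.
Cost at Q = 5,500: (16,080/5,500)×46.8 + (5,500/2)×0.55 = $136.83 + $1,512.50 = $1,649.33.
Excess = $1,649.33 − $909.83 = $739.49.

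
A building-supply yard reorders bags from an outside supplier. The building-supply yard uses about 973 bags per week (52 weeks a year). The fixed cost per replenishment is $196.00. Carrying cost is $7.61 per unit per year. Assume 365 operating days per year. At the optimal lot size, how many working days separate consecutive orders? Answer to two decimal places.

Annual demand D = 973 × 52 = 50,596.
The optimal lot size = √(2DS/H) = √(2 × 50,596 × 196 / 7.61) ≈ 1614.39.
Cycle time = Q*/D × 365 = 1614.39 / 50,596 × 365 ≈ 11.646 days.

T ≈ 11.65 days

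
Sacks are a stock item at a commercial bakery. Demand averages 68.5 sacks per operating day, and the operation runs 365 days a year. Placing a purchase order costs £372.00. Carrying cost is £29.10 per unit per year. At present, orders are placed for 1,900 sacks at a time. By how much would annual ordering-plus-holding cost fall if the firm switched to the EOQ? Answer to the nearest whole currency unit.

Annual demand D = 68.5 × 365 = 25,002.5.
EOQ = √(2DS/H) = √(2 × 25,002.5 × 372 / 29.1) ≈ 799.52.
Cost at Q* = (D/Q*)S + (Q*/2)H = √(2DSH) ≈ £23,266.16.
Cost at Q = 1,900: (25,002.5/1,900)×372 + (1,900/2)×29.1 = £4,895.23 + £27,645.00 = £32,540.23.
Excess = £32,540.23 − £23,266.16 = £9,274.07.

Extra cost ≈ £9,274 per year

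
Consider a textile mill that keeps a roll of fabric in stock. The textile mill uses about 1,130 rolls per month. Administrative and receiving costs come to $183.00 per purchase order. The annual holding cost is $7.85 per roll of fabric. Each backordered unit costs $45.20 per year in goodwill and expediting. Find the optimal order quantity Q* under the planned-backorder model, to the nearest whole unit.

Q* ≈ 861 rolls

Annual demand D = 1,130 × 12 = 13,560.
With planned backorders, Q* = √(2DS/H) · √((H+B)/B).
√(2DS/H) = √(2 × 13,560 × 183 / 7.85) = 795.125.
√((H+B)/B) = √((7.85+45.2)/45.2) = 1.0834.
Q* ≈ 861.408.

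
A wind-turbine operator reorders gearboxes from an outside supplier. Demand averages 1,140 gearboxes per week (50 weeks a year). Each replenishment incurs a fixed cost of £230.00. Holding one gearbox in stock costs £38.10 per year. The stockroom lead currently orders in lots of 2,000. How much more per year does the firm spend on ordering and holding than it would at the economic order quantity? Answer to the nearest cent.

Extra cost ≈ £13,048.32 per year

Annual demand D = 1,140 × 50 = 57,000.
EOQ = √(2DS/H) = √(2 × 57,000 × 230 / 38.1) ≈ 829.57.
Cost at Q* = (D/Q*)S + (Q*/2)H = √(2DSH) ≈ £31,606.68.
Cost at Q = 2,000: (57,000/2,000)×230 + (2,000/2)×38.1 = £6,555.00 + £38,100.00 = £44,655.00.
Excess = £44,655.00 − £31,606.68 = £13,048.32.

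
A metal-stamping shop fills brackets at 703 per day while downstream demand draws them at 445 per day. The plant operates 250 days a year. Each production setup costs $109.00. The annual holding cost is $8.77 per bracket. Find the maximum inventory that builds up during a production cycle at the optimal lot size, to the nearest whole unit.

I_max ≈ 1,007 brackets

Annual demand D = 445 × 250 = 111,250.
Production build-up factor (1 − d/p) = 1 − 445/703 = 0.3670.
Q* = √(2DS / (H(1 − d/p))) = √(2 × 111,250 × 109 / (8.77 × 0.3670)).
= √(24,252,500 / 3.2186) ≈ 2745.025.
Maximum inventory = Q*(1 − d/p) = 2745.025 × 0.3670 ≈ 1007.420.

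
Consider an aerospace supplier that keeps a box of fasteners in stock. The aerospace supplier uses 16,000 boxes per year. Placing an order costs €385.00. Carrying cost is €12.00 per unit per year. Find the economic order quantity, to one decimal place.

EOQ = √(2DS / H) = √(2 × 16,000 × 385 / 12).
= √(12,320,000 / 12) = √1,026,666.6667 ≈ 1013.246.

Q* ≈ 1,013.2 boxes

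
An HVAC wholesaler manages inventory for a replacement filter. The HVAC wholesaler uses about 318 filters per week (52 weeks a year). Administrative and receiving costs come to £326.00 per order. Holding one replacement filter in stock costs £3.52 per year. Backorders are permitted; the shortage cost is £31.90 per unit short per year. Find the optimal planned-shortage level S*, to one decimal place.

S* ≈ 183.3 filters

Annual demand D = 318 × 52 = 16,536.
With planned backorders, Q* = √(2DS/H) · √((H+B)/B).
√(2DS/H) = √(2 × 16,536 × 326 / 3.52) = 1750.119.
√((H+B)/B) = √((3.52+31.9)/31.9) = 1.0537.
Q* ≈ 1844.152.
S* = Q* · H/(H+B) = 1844.152 × 3.52/35.42 ≈ 183.270.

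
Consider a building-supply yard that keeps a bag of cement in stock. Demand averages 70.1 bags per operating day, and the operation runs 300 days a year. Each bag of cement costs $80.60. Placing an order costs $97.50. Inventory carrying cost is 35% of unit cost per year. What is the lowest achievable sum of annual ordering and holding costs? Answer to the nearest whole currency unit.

Annual demand D = 70.1 × 300 = 21,030.
Holding cost H = 0.35 × $80.60 = $28.2100 per unit per year.
EOQ = √(2DS/H) = √(2 × 21,030 × 97.5 / 28.21) ≈ 381.27.
At the optimum the two cost components are equal, so total cost = 2·(Q*/2)H = Q*·H.
Minimum total = √(2DSH) = √(2 × 21,030 × 97.5 × 28.21) ≈ 10755.695.

TC* ≈ $10,756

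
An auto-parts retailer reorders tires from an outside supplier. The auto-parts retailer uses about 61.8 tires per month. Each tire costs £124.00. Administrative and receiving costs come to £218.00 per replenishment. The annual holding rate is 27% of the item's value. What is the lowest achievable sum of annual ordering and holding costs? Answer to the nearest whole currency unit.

Annual demand D = 61.8 × 12 = 741.6.
Holding cost H = 0.27 × £124.00 = £33.4800 per unit per year.
The optimal lot size = √(2DS/H) = √(2 × 741.6 × 218 / 33.48) ≈ 98.27.
At the optimum the two cost components are equal, so total cost = 2·(Q*/2)H = Q*·H.
Minimum total = √(2DSH) = √(2 × 741.6 × 218 × 33.48) ≈ 3290.189.

TC* ≈ £3,290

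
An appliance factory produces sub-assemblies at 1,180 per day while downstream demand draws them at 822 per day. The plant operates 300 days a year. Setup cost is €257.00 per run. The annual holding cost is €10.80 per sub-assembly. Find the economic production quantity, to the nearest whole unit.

Annual demand D = 822 × 300 = 246,600.
Production build-up factor (1 − d/p) = 1 − 822/1,180 = 0.3034.
Q* = √(2DS / (H(1 − d/p))) = √(2 × 246,600 × 257 / (10.8 × 0.3034)).
= √(126,752,400 / 3.2766) ≈ 6219.647.

Q* ≈ 6,220 sub-assemblies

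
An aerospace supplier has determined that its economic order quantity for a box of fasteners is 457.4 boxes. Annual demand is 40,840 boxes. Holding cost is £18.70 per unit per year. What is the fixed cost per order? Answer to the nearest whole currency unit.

S ≈ £48

Invert the EOQ relation Q*² = 2DS/H.
From Q* = √(2DS/H): S = Q*²H / (2D) = 457.4² × 18.7 / (2 × 40,840) = 47.8981.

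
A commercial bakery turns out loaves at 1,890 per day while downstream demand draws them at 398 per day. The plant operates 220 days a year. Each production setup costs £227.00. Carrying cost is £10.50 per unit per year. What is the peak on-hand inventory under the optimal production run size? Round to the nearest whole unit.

I_max ≈ 1,729 loaves

Annual demand D = 398 × 220 = 87,560.
Production build-up factor (1 − d/p) = 1 − 398/1,890 = 0.7894.
Q* = √(2DS / (H(1 − d/p))) = √(2 × 87,560 × 227 / (10.5 × 0.7894)).
= √(39,752,240 / 8.2889) ≈ 2189.942.
Maximum inventory = Q*(1 − d/p) = 2189.942 × 0.7894 ≈ 1728.780.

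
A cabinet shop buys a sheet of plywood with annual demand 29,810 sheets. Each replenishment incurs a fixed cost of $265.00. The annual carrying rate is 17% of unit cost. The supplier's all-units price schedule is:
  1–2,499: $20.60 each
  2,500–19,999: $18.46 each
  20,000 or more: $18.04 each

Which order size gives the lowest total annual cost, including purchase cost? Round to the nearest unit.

Q* ≈ 2,500 sheets

Holding cost per unit per year at price C is H = 0.17·C.
Candidates are each tier's EOQ (if it falls in that tier) and each price-break quantity.
EOQ at $20.60 = 2124.0 (feasible in tier 1): TC = 29,810×$20.60 + (29,810/2124.0)×265 + (2124.0/2)×0.17×$20.60 = $621,524.36.
EOQ at $18.46 = 2243.8 < 2500, so use break Q=2500: TC = 29,810×$18.46 + (29,810/2500.0)×265 + (2500.0/2)×0.17×$18.46 = $557,375.21.
EOQ at $18.04 = 2269.7 < 20000, so use break Q=20000: TC = 29,810×$18.04 + (29,810/20000.0)×265 + (20000.0/2)×0.17×$18.04 = $568,835.38.
Lowest total cost is $557,375.21 at Q = 2500.0.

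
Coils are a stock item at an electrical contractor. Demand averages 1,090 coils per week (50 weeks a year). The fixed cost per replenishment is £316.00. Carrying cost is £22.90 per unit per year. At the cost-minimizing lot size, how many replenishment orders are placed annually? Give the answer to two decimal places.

Annual demand D = 1,090 × 50 = 54,500.
Q* = √(2DS/H) = √(2 × 54,500 × 316 / 22.9) ≈ 1226.42.
Orders per year = D / Q* = 54,500 / 1226.42 ≈ 44.438.

N ≈ 44.44 orders per year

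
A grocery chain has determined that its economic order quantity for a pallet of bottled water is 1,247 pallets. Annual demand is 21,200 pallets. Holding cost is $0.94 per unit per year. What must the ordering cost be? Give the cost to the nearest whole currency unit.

S ≈ $34

Squaring Q* = √(2DS/H) gives Q*² = 2DS/H.
From Q* = √(2DS/H): S = Q*²H / (2D) = 1,247² × 0.94 / (2 × 21,200) = 34.4743.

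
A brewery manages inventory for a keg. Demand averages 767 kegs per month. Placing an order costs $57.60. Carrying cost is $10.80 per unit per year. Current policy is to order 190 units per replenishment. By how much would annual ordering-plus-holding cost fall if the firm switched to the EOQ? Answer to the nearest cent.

Annual demand D = 767 × 12 = 9,204.
EOQ = √(2DS/H) = √(2 × 9,204 × 57.6 / 10.8) ≈ 313.33.
Cost at Q* = (D/Q*)S + (Q*/2)H = √(2DSH) ≈ $3,383.97.
Cost at Q = 190: (9,204/190)×57.6 + (190/2)×10.8 = $2,790.27 + $1,026.00 = $3,816.27.
Excess = $3,816.27 − $3,383.97 = $432.30.

Extra cost ≈ $432.30 per year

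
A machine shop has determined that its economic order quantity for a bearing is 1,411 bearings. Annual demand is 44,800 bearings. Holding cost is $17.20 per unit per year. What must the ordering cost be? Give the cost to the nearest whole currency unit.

S ≈ $382

The basic EOQ model gives Q* = √(2DS/H); rearrange for the unknown.
From Q* = √(2DS/H): S = Q*²H / (2D) = 1,411² × 17.2 / (2 × 44,800) = 382.1857.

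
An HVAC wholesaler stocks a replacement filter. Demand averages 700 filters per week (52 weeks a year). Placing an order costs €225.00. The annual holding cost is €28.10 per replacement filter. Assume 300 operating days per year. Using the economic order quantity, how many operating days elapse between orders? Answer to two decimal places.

T ≈ 6.29 days

Annual demand D = 700 × 52 = 36,400.
Q* = √(2DS/H) = √(2 × 36,400 × 225 / 28.1) ≈ 763.49.
Cycle time = Q*/D × 300 = 763.49 / 36,400 × 300 ≈ 6.293 days.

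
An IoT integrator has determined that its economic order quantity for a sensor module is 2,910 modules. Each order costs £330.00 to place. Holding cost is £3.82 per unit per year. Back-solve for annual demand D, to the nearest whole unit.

Invert the EOQ relation Q*² = 2DS/H.
From Q* = √(2DS/H): D = Q*²H / (2S) = 2,910² × 3.82 / (2 × 330) = 49012.336.

D ≈ 49,012 modules per year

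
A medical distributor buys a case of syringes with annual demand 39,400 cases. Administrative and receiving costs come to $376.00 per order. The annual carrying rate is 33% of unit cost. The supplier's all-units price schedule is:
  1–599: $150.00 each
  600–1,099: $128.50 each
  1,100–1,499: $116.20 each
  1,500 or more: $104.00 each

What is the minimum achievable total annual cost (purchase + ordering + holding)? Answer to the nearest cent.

Holding cost per unit per year at price C is H = 0.33·C.
Evaluate total cost at each tier's feasible EOQ or, if the EOQ is below the tier, at the tier's minimum quantity.
Tier 1 ($150.00): EOQ = 773.7 exceeds tier's upper bound 599, so this tier is dominated.
EOQ at $128.50 = 835.9 (feasible in tier 2): TC = 39,400×$128.50 + (39,400/835.9)×376 + (835.9/2)×0.33×$128.50 = $5,098,345.86.
EOQ at $116.20 = 879.0 < 1100, so use break Q=1100: TC = 39,400×$116.20 + (39,400/1100.0)×376 + (1100.0/2)×0.33×$116.20 = $4,612,837.94.
EOQ at $104.00 = 929.1 < 1500, so use break Q=1500: TC = 39,400×$104.00 + (39,400/1500.0)×376 + (1500.0/2)×0.33×$104.00 = $4,133,216.27.
Lowest total cost among the candidates is at Q = 1500.0.

TC* ≈ $4,133,216.27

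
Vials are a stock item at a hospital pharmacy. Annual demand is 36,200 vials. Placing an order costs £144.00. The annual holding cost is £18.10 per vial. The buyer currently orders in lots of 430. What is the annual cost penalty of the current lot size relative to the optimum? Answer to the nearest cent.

Extra cost ≈ £2,277.36 per year

EOQ = √(2DS/H) = √(2 × 36,200 × 144 / 18.1) ≈ 758.95.
Cost at Q* = (D/Q*)S + (Q*/2)H = √(2DSH) ≈ £13,736.93.
Cost at Q = 430: (36,200/430)×144 + (430/2)×18.1 = £12,122.79 + £3,891.50 = £16,014.29.
Excess = £16,014.29 − £13,736.93 = £2,277.36.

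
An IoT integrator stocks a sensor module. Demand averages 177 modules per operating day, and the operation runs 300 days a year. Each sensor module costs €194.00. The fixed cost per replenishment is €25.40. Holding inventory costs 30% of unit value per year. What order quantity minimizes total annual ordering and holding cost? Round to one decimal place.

Annual demand D = 177 × 300 = 53,100.
Holding cost H = 0.30 × €194.00 = €58.2000 per unit per year.
EOQ = √(2DS / H) = √(2 × 53,100 × 25.4 / 58.2).
= √(2,697,480 / 58.2) = √46,348.4536 ≈ 215.287.

Q* ≈ 215.3 modules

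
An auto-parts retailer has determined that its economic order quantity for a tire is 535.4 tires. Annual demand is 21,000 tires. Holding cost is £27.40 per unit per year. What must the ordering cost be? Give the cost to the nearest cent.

S ≈ £187.01

The basic EOQ model gives Q* = √(2DS/H); rearrange for the unknown.
From Q* = √(2DS/H): S = Q*²H / (2D) = 535.4² × 27.4 / (2 × 21,000) = 187.0071.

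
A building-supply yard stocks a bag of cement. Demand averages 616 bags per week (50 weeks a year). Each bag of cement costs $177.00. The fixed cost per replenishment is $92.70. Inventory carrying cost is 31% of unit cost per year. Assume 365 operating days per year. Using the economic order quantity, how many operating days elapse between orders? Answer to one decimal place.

T ≈ 3.8 days

Annual demand D = 616 × 50 = 30,800.
Holding cost H = 0.31 × $177.00 = $54.8700 per unit per year.
EOQ = √(2DS/H) = √(2 × 30,800 × 92.7 / 54.87) ≈ 322.60.
Cycle time = Q*/D × 365 = 322.60 / 30,800 × 365 ≈ 3.823 days.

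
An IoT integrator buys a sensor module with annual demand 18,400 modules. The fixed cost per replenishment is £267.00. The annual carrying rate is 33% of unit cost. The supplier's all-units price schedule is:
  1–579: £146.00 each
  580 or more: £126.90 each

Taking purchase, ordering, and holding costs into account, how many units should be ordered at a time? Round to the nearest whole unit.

Q* ≈ 580 modules

Holding cost per unit per year at price C is H = 0.33·C.
Candidates are each tier's EOQ (if it falls in that tier) and each price-break quantity.
EOQ at £146.00 = 451.6 (feasible in tier 1): TC = 18,400×£146.00 + (18,400/451.6)×267 + (451.6/2)×0.33×£146.00 = £2,708,157.70.
EOQ at £126.90 = 484.4 < 580, so use break Q=580: TC = 18,400×£126.90 + (18,400/580.0)×267 + (580.0/2)×0.33×£126.90 = £2,355,574.67.
Lowest total cost is £2,355,574.67 at Q = 580.0.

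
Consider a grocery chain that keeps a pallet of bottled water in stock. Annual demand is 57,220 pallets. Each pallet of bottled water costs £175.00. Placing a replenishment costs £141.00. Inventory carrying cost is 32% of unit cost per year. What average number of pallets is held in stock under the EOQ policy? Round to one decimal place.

Holding cost H = 0.32 × £175.00 = £56.0000 per unit per year.
The optimal lot size = √(2DS/H) = √(2 × 57,220 × 141 / 56) ≈ 536.79.
Average inventory = Q*/2 ≈ 536.79 / 2 = 268.395.

Average inventory ≈ 268.4 pallets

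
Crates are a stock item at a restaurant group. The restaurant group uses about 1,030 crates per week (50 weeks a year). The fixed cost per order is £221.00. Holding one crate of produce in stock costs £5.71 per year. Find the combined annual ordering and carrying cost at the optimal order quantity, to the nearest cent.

Annual demand D = 1,030 × 50 = 51,500.
The optimal lot size = √(2DS/H) = √(2 × 51,500 × 221 / 5.71) ≈ 1996.63.
At Q*, ordering cost (D/Q*)S equals holding cost (Q*/2)H, each = √(DSH/2).
Minimum total = √(2DSH) = √(2 × 51,500 × 221 × 5.71) ≈ 11400.734.

TC* ≈ £11,400.73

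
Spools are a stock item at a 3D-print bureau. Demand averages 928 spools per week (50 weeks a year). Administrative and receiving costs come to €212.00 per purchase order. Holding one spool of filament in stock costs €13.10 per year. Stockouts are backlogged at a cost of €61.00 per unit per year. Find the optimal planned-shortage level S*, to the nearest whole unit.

Annual demand D = 928 × 50 = 46,400.
With planned backorders, Q* = √(2DS/H) · √((H+B)/B).
√(2DS/H) = √(2 × 46,400 × 212 / 13.1) = 1225.480.
√((H+B)/B) = √((13.1+61)/61) = 1.1022.
Q* ≈ 1350.674.
S* = Q* · H/(H+B) = 1350.674 × 13.1/74.1 ≈ 238.783.

S* ≈ 239 spools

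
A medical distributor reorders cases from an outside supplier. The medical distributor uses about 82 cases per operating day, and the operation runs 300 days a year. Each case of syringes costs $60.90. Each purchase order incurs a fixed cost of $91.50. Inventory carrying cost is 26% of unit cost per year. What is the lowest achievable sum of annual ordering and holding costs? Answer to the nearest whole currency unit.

Annual demand D = 82 × 300 = 24,600.
Holding cost H = 0.26 × $60.90 = $15.8340 per unit per year.
The optimal lot size = √(2DS/H) = √(2 × 24,600 × 91.5 / 15.834) ≈ 533.21.
At Q*, ordering cost (D/Q*)S equals holding cost (Q*/2)H, each = √(DSH/2).
Minimum total = √(2DSH) = √(2 × 24,600 × 91.5 × 15.834) ≈ 8442.837.

TC* ≈ $8,443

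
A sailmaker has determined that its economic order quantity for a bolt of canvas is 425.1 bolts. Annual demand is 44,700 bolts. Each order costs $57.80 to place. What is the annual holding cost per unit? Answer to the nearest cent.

The basic EOQ model gives Q* = √(2DS/H); rearrange for the unknown.
From Q* = √(2DS/H): H = 2DS / Q*² = 2 × 44,700 × 57.8 / 425.1² = 28.5945.

H ≈ $28.59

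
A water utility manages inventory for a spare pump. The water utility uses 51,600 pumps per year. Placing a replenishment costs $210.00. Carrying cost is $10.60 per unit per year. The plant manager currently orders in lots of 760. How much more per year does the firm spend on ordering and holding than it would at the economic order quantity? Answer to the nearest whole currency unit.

Extra cost ≈ $3,129 per year

EOQ = √(2DS/H) = √(2 × 51,600 × 210 / 10.6) ≈ 1429.87.
Cost at Q* = (D/Q*)S + (Q*/2)H = √(2DSH) ≈ $15,156.62.
Cost at Q = 760: (51,600/760)×210 + (760/2)×10.6 = $14,257.89 + $4,028.00 = $18,285.89.
Excess = $18,285.89 − $15,156.62 = $3,129.27.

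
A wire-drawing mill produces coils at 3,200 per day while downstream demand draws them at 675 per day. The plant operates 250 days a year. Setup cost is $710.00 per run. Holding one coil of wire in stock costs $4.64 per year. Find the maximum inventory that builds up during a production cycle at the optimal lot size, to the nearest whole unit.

Annual demand D = 675 × 250 = 168,750.
Production build-up factor (1 − d/p) = 1 − 675/3,200 = 0.7891.
Q* = √(2DS / (H(1 − d/p))) = √(2 × 168,750 × 710 / (4.64 × 0.7891)).
= √(239,625,000 / 3.6612) ≈ 8090.053.
Maximum inventory = Q*(1 − d/p) = 8090.053 × 0.7891 ≈ 6383.558.

I_max ≈ 6,384 coils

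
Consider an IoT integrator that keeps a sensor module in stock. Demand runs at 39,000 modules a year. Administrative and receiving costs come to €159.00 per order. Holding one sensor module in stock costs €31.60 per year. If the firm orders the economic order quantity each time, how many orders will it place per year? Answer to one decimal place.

EOQ = √(2DS/H) = √(2 × 39,000 × 159 / 31.6) ≈ 626.47.
Orders per year = D / Q* = 39,000 / 626.47 ≈ 62.253.

N ≈ 62.3 orders per year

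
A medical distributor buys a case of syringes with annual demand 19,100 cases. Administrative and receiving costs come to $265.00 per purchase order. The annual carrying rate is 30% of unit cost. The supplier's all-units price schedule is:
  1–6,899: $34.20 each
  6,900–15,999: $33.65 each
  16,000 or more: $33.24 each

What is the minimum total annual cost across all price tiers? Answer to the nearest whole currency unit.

TC* ≈ $663,411

Holding cost per unit per year at price C is H = 0.30·C.
Evaluate total cost at each tier's feasible EOQ or, if the EOQ is below the tier, at the tier's minimum quantity.
EOQ at $34.20 = 993.3 (feasible in tier 1): TC = 19,100×$34.20 + (19,100/993.3)×265 + (993.3/2)×0.30×$34.20 = $663,411.27.
EOQ at $33.65 = 1001.4 < 6900, so use break Q=6900: TC = 19,100×$33.65 + (19,100/6900.0)×265 + (6900.0/2)×0.30×$33.65 = $678,276.30.
EOQ at $33.24 = 1007.5 < 16000, so use break Q=16000: TC = 19,100×$33.24 + (19,100/16000.0)×265 + (16000.0/2)×0.30×$33.24 = $714,976.34.
Lowest total cost among the candidates is at Q = 993.3.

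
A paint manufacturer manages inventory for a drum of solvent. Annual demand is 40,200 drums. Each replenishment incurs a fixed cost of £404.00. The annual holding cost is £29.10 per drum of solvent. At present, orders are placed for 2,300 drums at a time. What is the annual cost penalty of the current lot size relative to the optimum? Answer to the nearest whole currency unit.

Extra cost ≈ £9,782 per year

EOQ = √(2DS/H) = √(2 × 40,200 × 404 / 29.1) ≈ 1056.51.
Cost at Q* = (D/Q*)S + (Q*/2)H = √(2DSH) ≈ £30,744.34.
Cost at Q = 2,300: (40,200/2,300)×404 + (2,300/2)×29.1 = £7,061.22 + £33,465.00 = £40,526.22.
Excess = £40,526.22 − £30,744.34 = £9,781.88.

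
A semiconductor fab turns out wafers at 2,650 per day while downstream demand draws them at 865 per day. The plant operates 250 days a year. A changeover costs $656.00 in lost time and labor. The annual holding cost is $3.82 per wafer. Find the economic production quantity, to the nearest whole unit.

Annual demand D = 865 × 250 = 216,250.
Production build-up factor (1 − d/p) = 1 − 865/2,650 = 0.6736.
Q* = √(2DS / (H(1 − d/p))) = √(2 × 216,250 × 656 / (3.82 × 0.6736)).
= √(283,720,000 / 2.5731) ≈ 10500.673.

Q* ≈ 10,501 wafers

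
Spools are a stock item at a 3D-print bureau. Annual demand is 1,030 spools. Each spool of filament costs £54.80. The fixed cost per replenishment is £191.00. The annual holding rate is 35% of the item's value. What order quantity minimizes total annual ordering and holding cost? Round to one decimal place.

Q* ≈ 143.2 spools

Holding cost H = 0.35 × £54.80 = £19.1800 per unit per year.
EOQ = √(2DS / H) = √(2 × 1,030 × 191 / 19.18).
= √(393,460 / 19.18) = √20,514.0772 ≈ 143.227.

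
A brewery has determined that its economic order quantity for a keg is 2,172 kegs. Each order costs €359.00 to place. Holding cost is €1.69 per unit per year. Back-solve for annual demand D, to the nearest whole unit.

D ≈ 11,104 kegs per year

Squaring Q* = √(2DS/H) gives Q*² = 2DS/H.
From Q* = √(2DS/H): D = Q*²H / (2S) = 2,172² × 1.69 / (2 × 359) = 11104.063.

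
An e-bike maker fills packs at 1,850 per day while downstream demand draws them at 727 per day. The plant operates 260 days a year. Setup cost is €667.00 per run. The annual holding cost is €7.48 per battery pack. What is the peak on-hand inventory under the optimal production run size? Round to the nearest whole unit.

Annual demand D = 727 × 260 = 189,020.
Production build-up factor (1 − d/p) = 1 − 727/1,850 = 0.6070.
Q* = √(2DS / (H(1 − d/p))) = √(2 × 189,020 × 667 / (7.48 × 0.6070)).
= √(252,152,680 / 4.5406) ≈ 7452.071.
Maximum inventory = Q*(1 − d/p) = 7452.071 × 0.6070 ≈ 4523.608.

I_max ≈ 4,524 packs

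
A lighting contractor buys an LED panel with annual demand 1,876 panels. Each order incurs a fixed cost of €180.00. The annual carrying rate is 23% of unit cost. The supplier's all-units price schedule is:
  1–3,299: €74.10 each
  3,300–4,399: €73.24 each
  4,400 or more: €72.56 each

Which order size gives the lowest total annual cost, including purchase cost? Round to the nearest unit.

Q* ≈ 199 panels

Holding cost per unit per year at price C is H = 0.23·C.
Candidates are each tier's EOQ (if it falls in that tier) and each price-break quantity.
EOQ at €74.10 = 199.1 (feasible in tier 1): TC = 1,876×€74.10 + (1,876/199.1)×180 + (199.1/2)×0.23×€74.10 = €142,404.26.
EOQ at €73.24 = 200.2 < 3300, so use break Q=3300: TC = 1,876×€73.24 + (1,876/3300.0)×180 + (3300.0/2)×0.23×€73.24 = €165,295.15.
EOQ at €72.56 = 201.2 < 4400, so use break Q=4400: TC = 1,876×€72.56 + (1,876/4400.0)×180 + (4400.0/2)×0.23×€72.56 = €172,914.67.
Lowest total cost is €142,404.26 at Q = 199.1.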